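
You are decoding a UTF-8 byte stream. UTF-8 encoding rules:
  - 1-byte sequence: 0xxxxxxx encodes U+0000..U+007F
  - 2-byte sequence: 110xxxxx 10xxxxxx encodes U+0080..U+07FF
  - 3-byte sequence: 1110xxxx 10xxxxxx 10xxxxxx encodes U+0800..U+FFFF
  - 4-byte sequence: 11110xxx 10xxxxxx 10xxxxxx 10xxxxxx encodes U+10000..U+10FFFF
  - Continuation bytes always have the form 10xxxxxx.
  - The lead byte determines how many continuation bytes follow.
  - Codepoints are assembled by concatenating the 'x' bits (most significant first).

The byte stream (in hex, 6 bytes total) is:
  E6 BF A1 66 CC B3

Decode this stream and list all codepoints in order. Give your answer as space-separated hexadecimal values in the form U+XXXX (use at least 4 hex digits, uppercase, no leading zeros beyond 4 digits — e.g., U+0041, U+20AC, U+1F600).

Answer: U+6FE1 U+0066 U+0333

Derivation:
Byte[0]=E6: 3-byte lead, need 2 cont bytes. acc=0x6
Byte[1]=BF: continuation. acc=(acc<<6)|0x3F=0x1BF
Byte[2]=A1: continuation. acc=(acc<<6)|0x21=0x6FE1
Completed: cp=U+6FE1 (starts at byte 0)
Byte[3]=66: 1-byte ASCII. cp=U+0066
Byte[4]=CC: 2-byte lead, need 1 cont bytes. acc=0xC
Byte[5]=B3: continuation. acc=(acc<<6)|0x33=0x333
Completed: cp=U+0333 (starts at byte 4)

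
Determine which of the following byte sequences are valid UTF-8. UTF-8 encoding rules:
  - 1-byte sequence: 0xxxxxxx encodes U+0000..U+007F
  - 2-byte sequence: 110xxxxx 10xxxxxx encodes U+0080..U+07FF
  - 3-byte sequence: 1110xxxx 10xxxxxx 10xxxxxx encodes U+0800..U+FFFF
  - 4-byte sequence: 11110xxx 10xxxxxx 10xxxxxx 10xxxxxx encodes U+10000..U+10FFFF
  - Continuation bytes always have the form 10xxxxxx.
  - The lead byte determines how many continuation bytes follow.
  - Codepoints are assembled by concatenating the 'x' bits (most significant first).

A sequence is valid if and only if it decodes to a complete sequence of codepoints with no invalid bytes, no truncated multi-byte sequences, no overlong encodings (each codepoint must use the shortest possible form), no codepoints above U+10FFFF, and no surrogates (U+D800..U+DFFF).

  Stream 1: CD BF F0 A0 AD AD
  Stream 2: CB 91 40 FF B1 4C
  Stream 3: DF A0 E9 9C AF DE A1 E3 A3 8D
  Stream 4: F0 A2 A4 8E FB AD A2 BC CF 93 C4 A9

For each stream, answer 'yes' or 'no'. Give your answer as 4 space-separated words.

Stream 1: decodes cleanly. VALID
Stream 2: error at byte offset 3. INVALID
Stream 3: decodes cleanly. VALID
Stream 4: error at byte offset 4. INVALID

Answer: yes no yes no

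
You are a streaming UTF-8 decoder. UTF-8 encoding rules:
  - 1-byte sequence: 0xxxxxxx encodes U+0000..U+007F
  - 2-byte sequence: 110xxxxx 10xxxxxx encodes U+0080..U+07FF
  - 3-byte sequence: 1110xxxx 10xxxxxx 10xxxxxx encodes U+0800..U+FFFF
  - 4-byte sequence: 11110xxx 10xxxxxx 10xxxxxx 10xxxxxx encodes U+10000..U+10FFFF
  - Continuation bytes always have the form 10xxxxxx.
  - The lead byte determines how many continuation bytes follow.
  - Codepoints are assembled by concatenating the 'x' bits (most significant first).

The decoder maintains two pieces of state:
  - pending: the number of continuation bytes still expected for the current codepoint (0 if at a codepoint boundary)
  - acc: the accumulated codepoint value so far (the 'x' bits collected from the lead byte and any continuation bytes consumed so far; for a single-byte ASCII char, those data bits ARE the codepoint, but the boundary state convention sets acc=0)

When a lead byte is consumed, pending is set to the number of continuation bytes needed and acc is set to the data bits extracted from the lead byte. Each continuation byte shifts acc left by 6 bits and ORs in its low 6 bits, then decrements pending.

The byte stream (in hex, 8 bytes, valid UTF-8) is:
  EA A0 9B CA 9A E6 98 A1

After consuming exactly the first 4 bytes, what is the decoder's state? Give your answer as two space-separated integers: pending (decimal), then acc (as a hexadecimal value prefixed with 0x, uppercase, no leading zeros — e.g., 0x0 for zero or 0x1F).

Answer: 1 0xA

Derivation:
Byte[0]=EA: 3-byte lead. pending=2, acc=0xA
Byte[1]=A0: continuation. acc=(acc<<6)|0x20=0x2A0, pending=1
Byte[2]=9B: continuation. acc=(acc<<6)|0x1B=0xA81B, pending=0
Byte[3]=CA: 2-byte lead. pending=1, acc=0xA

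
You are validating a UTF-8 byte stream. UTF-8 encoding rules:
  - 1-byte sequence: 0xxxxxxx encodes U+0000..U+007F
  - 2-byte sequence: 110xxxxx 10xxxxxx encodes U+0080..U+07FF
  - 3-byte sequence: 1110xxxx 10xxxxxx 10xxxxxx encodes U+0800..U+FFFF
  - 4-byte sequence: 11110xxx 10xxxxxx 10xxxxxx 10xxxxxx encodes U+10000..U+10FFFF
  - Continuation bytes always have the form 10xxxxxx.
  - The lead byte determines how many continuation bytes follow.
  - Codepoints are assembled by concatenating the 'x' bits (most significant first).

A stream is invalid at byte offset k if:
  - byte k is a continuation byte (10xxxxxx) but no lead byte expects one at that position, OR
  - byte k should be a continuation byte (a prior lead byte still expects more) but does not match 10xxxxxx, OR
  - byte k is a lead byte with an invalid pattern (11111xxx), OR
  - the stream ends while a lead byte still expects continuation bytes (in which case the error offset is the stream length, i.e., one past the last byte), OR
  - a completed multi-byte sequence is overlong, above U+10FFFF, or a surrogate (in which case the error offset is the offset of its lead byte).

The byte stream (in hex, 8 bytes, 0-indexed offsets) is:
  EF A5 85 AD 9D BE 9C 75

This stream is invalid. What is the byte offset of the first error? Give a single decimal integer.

Answer: 3

Derivation:
Byte[0]=EF: 3-byte lead, need 2 cont bytes. acc=0xF
Byte[1]=A5: continuation. acc=(acc<<6)|0x25=0x3E5
Byte[2]=85: continuation. acc=(acc<<6)|0x05=0xF945
Completed: cp=U+F945 (starts at byte 0)
Byte[3]=AD: INVALID lead byte (not 0xxx/110x/1110/11110)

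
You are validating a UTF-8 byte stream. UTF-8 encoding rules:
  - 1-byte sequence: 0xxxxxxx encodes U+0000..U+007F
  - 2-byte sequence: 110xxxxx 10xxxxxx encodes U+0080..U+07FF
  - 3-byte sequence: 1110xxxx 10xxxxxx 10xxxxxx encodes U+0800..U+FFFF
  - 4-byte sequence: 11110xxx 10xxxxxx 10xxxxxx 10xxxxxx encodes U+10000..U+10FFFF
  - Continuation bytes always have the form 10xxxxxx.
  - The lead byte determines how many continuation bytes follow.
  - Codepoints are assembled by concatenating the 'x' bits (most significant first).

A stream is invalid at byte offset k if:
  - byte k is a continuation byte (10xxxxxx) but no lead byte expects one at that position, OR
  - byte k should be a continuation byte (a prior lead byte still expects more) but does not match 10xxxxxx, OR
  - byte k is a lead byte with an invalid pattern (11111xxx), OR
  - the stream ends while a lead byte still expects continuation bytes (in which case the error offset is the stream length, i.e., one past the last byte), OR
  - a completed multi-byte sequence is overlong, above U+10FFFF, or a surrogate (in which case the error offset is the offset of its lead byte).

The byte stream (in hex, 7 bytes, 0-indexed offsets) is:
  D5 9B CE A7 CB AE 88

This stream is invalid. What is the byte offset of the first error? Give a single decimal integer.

Byte[0]=D5: 2-byte lead, need 1 cont bytes. acc=0x15
Byte[1]=9B: continuation. acc=(acc<<6)|0x1B=0x55B
Completed: cp=U+055B (starts at byte 0)
Byte[2]=CE: 2-byte lead, need 1 cont bytes. acc=0xE
Byte[3]=A7: continuation. acc=(acc<<6)|0x27=0x3A7
Completed: cp=U+03A7 (starts at byte 2)
Byte[4]=CB: 2-byte lead, need 1 cont bytes. acc=0xB
Byte[5]=AE: continuation. acc=(acc<<6)|0x2E=0x2EE
Completed: cp=U+02EE (starts at byte 4)
Byte[6]=88: INVALID lead byte (not 0xxx/110x/1110/11110)

Answer: 6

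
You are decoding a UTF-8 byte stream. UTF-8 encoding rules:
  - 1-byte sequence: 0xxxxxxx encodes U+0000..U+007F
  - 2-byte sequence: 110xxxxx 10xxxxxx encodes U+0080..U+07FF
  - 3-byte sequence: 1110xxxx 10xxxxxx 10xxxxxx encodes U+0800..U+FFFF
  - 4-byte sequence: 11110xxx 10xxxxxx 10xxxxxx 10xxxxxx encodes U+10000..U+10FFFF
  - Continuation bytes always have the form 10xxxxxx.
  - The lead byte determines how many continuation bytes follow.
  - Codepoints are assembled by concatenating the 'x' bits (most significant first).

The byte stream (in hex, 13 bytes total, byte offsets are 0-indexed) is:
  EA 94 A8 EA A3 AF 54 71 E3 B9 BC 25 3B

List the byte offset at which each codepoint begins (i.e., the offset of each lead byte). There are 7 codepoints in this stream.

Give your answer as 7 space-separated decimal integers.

Byte[0]=EA: 3-byte lead, need 2 cont bytes. acc=0xA
Byte[1]=94: continuation. acc=(acc<<6)|0x14=0x294
Byte[2]=A8: continuation. acc=(acc<<6)|0x28=0xA528
Completed: cp=U+A528 (starts at byte 0)
Byte[3]=EA: 3-byte lead, need 2 cont bytes. acc=0xA
Byte[4]=A3: continuation. acc=(acc<<6)|0x23=0x2A3
Byte[5]=AF: continuation. acc=(acc<<6)|0x2F=0xA8EF
Completed: cp=U+A8EF (starts at byte 3)
Byte[6]=54: 1-byte ASCII. cp=U+0054
Byte[7]=71: 1-byte ASCII. cp=U+0071
Byte[8]=E3: 3-byte lead, need 2 cont bytes. acc=0x3
Byte[9]=B9: continuation. acc=(acc<<6)|0x39=0xF9
Byte[10]=BC: continuation. acc=(acc<<6)|0x3C=0x3E7C
Completed: cp=U+3E7C (starts at byte 8)
Byte[11]=25: 1-byte ASCII. cp=U+0025
Byte[12]=3B: 1-byte ASCII. cp=U+003B

Answer: 0 3 6 7 8 11 12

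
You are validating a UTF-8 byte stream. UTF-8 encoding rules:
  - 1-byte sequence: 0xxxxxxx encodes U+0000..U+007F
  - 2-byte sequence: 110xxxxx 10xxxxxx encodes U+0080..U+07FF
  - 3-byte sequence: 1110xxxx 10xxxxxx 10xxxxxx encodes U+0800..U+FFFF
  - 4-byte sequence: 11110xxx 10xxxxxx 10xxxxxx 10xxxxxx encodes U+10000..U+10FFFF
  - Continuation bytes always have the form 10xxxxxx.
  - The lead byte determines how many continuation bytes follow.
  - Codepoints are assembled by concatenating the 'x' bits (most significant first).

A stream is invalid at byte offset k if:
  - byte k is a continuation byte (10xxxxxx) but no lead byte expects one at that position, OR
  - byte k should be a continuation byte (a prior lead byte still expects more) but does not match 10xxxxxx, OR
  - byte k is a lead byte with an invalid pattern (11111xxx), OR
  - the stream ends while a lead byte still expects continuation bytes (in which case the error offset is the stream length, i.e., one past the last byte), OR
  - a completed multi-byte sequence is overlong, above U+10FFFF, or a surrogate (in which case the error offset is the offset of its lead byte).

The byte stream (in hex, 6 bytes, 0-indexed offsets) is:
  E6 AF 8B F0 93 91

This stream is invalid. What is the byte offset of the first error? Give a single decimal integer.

Answer: 6

Derivation:
Byte[0]=E6: 3-byte lead, need 2 cont bytes. acc=0x6
Byte[1]=AF: continuation. acc=(acc<<6)|0x2F=0x1AF
Byte[2]=8B: continuation. acc=(acc<<6)|0x0B=0x6BCB
Completed: cp=U+6BCB (starts at byte 0)
Byte[3]=F0: 4-byte lead, need 3 cont bytes. acc=0x0
Byte[4]=93: continuation. acc=(acc<<6)|0x13=0x13
Byte[5]=91: continuation. acc=(acc<<6)|0x11=0x4D1
Byte[6]: stream ended, expected continuation. INVALID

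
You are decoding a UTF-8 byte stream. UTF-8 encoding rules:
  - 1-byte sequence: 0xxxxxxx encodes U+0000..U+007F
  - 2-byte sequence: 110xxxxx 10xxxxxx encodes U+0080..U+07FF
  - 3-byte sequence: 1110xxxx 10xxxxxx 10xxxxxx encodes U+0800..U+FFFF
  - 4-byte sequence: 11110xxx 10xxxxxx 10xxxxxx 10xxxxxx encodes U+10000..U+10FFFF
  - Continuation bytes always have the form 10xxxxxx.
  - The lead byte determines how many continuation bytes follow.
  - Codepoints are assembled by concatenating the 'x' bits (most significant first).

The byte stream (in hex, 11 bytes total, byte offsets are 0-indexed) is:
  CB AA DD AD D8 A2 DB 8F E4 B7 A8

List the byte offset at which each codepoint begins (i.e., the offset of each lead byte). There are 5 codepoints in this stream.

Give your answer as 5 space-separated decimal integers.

Answer: 0 2 4 6 8

Derivation:
Byte[0]=CB: 2-byte lead, need 1 cont bytes. acc=0xB
Byte[1]=AA: continuation. acc=(acc<<6)|0x2A=0x2EA
Completed: cp=U+02EA (starts at byte 0)
Byte[2]=DD: 2-byte lead, need 1 cont bytes. acc=0x1D
Byte[3]=AD: continuation. acc=(acc<<6)|0x2D=0x76D
Completed: cp=U+076D (starts at byte 2)
Byte[4]=D8: 2-byte lead, need 1 cont bytes. acc=0x18
Byte[5]=A2: continuation. acc=(acc<<6)|0x22=0x622
Completed: cp=U+0622 (starts at byte 4)
Byte[6]=DB: 2-byte lead, need 1 cont bytes. acc=0x1B
Byte[7]=8F: continuation. acc=(acc<<6)|0x0F=0x6CF
Completed: cp=U+06CF (starts at byte 6)
Byte[8]=E4: 3-byte lead, need 2 cont bytes. acc=0x4
Byte[9]=B7: continuation. acc=(acc<<6)|0x37=0x137
Byte[10]=A8: continuation. acc=(acc<<6)|0x28=0x4DE8
Completed: cp=U+4DE8 (starts at byte 8)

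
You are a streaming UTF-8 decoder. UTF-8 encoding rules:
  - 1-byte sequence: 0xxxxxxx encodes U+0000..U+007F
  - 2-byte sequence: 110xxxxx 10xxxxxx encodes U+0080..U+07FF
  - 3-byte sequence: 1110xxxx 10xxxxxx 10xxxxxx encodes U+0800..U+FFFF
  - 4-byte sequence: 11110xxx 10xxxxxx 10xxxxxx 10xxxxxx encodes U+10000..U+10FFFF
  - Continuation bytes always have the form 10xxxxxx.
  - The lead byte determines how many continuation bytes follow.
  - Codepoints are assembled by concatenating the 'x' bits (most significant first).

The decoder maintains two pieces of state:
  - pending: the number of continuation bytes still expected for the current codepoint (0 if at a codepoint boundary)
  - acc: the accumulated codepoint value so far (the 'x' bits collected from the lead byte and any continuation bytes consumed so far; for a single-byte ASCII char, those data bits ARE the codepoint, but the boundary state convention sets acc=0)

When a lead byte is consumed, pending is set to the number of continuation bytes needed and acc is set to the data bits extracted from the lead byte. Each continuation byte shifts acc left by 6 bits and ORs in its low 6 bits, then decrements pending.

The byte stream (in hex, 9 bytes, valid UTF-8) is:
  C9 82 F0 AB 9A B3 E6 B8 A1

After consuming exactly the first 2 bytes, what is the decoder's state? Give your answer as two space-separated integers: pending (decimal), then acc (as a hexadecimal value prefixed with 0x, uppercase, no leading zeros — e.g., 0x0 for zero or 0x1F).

Answer: 0 0x242

Derivation:
Byte[0]=C9: 2-byte lead. pending=1, acc=0x9
Byte[1]=82: continuation. acc=(acc<<6)|0x02=0x242, pending=0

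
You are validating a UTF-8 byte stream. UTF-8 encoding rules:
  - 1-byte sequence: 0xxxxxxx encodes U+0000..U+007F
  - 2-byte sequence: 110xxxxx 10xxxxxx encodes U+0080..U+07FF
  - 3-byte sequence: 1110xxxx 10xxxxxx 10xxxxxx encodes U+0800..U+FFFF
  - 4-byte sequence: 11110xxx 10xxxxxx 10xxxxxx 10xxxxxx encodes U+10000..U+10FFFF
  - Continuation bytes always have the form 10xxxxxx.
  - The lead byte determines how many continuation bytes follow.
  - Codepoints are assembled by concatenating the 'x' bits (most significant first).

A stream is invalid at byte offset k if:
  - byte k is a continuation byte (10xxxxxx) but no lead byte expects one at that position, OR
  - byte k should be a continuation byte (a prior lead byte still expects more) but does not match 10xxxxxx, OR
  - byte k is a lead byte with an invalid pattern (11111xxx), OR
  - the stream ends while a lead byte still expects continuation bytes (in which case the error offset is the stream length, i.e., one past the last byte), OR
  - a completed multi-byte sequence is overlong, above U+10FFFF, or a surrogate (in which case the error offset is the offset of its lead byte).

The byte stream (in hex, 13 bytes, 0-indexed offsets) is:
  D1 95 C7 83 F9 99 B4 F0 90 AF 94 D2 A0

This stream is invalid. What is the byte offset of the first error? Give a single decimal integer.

Byte[0]=D1: 2-byte lead, need 1 cont bytes. acc=0x11
Byte[1]=95: continuation. acc=(acc<<6)|0x15=0x455
Completed: cp=U+0455 (starts at byte 0)
Byte[2]=C7: 2-byte lead, need 1 cont bytes. acc=0x7
Byte[3]=83: continuation. acc=(acc<<6)|0x03=0x1C3
Completed: cp=U+01C3 (starts at byte 2)
Byte[4]=F9: INVALID lead byte (not 0xxx/110x/1110/11110)

Answer: 4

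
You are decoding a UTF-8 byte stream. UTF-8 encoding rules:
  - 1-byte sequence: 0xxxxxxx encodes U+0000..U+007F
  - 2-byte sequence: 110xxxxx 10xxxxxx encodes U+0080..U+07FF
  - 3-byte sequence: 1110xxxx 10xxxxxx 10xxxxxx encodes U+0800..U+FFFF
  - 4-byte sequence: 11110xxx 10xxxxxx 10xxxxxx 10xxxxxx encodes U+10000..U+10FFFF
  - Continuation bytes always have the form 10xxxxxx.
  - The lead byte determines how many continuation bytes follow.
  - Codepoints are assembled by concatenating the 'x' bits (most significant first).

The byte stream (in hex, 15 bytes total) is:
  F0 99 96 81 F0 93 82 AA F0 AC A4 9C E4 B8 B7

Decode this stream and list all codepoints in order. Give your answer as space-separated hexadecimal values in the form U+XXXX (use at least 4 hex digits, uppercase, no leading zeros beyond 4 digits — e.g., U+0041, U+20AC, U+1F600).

Answer: U+19581 U+130AA U+2C91C U+4E37

Derivation:
Byte[0]=F0: 4-byte lead, need 3 cont bytes. acc=0x0
Byte[1]=99: continuation. acc=(acc<<6)|0x19=0x19
Byte[2]=96: continuation. acc=(acc<<6)|0x16=0x656
Byte[3]=81: continuation. acc=(acc<<6)|0x01=0x19581
Completed: cp=U+19581 (starts at byte 0)
Byte[4]=F0: 4-byte lead, need 3 cont bytes. acc=0x0
Byte[5]=93: continuation. acc=(acc<<6)|0x13=0x13
Byte[6]=82: continuation. acc=(acc<<6)|0x02=0x4C2
Byte[7]=AA: continuation. acc=(acc<<6)|0x2A=0x130AA
Completed: cp=U+130AA (starts at byte 4)
Byte[8]=F0: 4-byte lead, need 3 cont bytes. acc=0x0
Byte[9]=AC: continuation. acc=(acc<<6)|0x2C=0x2C
Byte[10]=A4: continuation. acc=(acc<<6)|0x24=0xB24
Byte[11]=9C: continuation. acc=(acc<<6)|0x1C=0x2C91C
Completed: cp=U+2C91C (starts at byte 8)
Byte[12]=E4: 3-byte lead, need 2 cont bytes. acc=0x4
Byte[13]=B8: continuation. acc=(acc<<6)|0x38=0x138
Byte[14]=B7: continuation. acc=(acc<<6)|0x37=0x4E37
Completed: cp=U+4E37 (starts at byte 12)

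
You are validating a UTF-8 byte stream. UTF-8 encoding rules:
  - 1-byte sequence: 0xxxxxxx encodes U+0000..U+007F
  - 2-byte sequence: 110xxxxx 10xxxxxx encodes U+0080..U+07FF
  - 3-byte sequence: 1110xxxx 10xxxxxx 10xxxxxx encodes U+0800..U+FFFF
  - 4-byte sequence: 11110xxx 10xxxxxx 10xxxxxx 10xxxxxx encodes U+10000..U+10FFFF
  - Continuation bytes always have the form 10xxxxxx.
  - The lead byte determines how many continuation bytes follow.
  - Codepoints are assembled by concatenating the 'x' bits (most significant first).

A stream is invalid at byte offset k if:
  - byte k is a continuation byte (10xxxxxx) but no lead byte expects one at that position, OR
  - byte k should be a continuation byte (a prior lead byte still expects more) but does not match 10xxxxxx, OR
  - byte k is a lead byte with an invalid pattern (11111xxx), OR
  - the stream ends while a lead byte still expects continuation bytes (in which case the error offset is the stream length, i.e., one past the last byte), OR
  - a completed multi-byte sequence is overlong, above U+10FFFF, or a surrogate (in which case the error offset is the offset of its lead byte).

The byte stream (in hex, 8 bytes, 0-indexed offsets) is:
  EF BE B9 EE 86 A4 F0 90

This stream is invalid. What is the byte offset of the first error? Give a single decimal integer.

Byte[0]=EF: 3-byte lead, need 2 cont bytes. acc=0xF
Byte[1]=BE: continuation. acc=(acc<<6)|0x3E=0x3FE
Byte[2]=B9: continuation. acc=(acc<<6)|0x39=0xFFB9
Completed: cp=U+FFB9 (starts at byte 0)
Byte[3]=EE: 3-byte lead, need 2 cont bytes. acc=0xE
Byte[4]=86: continuation. acc=(acc<<6)|0x06=0x386
Byte[5]=A4: continuation. acc=(acc<<6)|0x24=0xE1A4
Completed: cp=U+E1A4 (starts at byte 3)
Byte[6]=F0: 4-byte lead, need 3 cont bytes. acc=0x0
Byte[7]=90: continuation. acc=(acc<<6)|0x10=0x10
Byte[8]: stream ended, expected continuation. INVALID

Answer: 8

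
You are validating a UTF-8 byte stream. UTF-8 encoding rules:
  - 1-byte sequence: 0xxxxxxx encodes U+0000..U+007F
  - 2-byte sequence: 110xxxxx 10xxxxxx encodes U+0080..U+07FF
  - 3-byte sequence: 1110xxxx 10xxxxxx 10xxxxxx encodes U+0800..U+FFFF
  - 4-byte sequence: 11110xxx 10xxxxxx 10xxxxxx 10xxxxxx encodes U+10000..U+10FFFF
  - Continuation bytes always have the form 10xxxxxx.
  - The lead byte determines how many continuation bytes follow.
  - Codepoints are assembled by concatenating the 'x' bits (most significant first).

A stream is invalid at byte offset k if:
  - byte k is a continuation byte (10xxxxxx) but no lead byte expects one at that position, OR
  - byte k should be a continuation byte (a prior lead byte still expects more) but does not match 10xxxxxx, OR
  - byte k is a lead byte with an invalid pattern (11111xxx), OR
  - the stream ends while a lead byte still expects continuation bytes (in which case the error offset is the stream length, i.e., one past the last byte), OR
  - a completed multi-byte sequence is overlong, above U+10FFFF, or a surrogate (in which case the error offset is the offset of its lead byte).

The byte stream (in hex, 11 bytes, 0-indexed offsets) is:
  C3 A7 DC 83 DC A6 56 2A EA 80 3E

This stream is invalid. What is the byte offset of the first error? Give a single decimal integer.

Answer: 10

Derivation:
Byte[0]=C3: 2-byte lead, need 1 cont bytes. acc=0x3
Byte[1]=A7: continuation. acc=(acc<<6)|0x27=0xE7
Completed: cp=U+00E7 (starts at byte 0)
Byte[2]=DC: 2-byte lead, need 1 cont bytes. acc=0x1C
Byte[3]=83: continuation. acc=(acc<<6)|0x03=0x703
Completed: cp=U+0703 (starts at byte 2)
Byte[4]=DC: 2-byte lead, need 1 cont bytes. acc=0x1C
Byte[5]=A6: continuation. acc=(acc<<6)|0x26=0x726
Completed: cp=U+0726 (starts at byte 4)
Byte[6]=56: 1-byte ASCII. cp=U+0056
Byte[7]=2A: 1-byte ASCII. cp=U+002A
Byte[8]=EA: 3-byte lead, need 2 cont bytes. acc=0xA
Byte[9]=80: continuation. acc=(acc<<6)|0x00=0x280
Byte[10]=3E: expected 10xxxxxx continuation. INVALID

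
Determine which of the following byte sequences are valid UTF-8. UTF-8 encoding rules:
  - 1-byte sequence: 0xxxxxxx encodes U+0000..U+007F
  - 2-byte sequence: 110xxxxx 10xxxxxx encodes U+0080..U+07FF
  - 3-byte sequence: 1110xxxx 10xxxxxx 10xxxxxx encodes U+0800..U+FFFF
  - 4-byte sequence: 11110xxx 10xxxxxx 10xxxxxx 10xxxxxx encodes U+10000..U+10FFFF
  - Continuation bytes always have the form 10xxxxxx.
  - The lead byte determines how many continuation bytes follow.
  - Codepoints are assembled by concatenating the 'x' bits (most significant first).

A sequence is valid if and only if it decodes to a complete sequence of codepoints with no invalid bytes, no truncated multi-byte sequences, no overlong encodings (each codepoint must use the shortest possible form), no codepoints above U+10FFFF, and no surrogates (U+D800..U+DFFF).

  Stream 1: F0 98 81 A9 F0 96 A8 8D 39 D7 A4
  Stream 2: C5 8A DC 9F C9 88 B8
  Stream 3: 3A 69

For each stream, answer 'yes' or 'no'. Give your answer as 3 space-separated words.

Answer: yes no yes

Derivation:
Stream 1: decodes cleanly. VALID
Stream 2: error at byte offset 6. INVALID
Stream 3: decodes cleanly. VALID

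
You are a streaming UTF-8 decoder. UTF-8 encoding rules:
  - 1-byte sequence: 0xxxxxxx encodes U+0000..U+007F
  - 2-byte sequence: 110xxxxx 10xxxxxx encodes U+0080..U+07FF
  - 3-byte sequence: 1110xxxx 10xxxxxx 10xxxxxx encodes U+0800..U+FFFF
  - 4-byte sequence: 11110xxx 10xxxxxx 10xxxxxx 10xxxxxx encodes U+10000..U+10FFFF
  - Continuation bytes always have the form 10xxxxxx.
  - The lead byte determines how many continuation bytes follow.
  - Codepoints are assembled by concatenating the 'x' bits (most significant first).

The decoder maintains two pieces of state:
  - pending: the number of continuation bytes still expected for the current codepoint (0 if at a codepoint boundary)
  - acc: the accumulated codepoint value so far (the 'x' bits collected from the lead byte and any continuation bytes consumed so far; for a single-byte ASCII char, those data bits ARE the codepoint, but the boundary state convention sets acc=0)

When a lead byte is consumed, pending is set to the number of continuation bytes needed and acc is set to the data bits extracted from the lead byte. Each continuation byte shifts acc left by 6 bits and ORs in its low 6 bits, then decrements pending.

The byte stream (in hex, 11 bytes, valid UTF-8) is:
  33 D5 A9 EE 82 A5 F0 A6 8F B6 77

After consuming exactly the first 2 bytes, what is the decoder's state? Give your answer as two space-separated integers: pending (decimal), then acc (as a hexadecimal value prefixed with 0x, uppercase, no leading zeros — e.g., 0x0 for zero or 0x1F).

Byte[0]=33: 1-byte. pending=0, acc=0x0
Byte[1]=D5: 2-byte lead. pending=1, acc=0x15

Answer: 1 0x15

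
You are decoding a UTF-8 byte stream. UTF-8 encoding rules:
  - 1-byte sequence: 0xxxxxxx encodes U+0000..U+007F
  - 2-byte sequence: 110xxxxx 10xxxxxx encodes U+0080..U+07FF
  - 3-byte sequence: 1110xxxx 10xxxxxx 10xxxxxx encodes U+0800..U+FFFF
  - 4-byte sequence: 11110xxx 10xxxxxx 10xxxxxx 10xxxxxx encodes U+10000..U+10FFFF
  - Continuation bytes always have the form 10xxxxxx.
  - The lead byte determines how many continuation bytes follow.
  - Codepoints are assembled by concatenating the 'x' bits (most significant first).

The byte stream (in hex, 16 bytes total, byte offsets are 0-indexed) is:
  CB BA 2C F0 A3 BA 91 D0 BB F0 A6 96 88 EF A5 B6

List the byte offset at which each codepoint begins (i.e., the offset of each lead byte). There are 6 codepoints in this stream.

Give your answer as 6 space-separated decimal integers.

Answer: 0 2 3 7 9 13

Derivation:
Byte[0]=CB: 2-byte lead, need 1 cont bytes. acc=0xB
Byte[1]=BA: continuation. acc=(acc<<6)|0x3A=0x2FA
Completed: cp=U+02FA (starts at byte 0)
Byte[2]=2C: 1-byte ASCII. cp=U+002C
Byte[3]=F0: 4-byte lead, need 3 cont bytes. acc=0x0
Byte[4]=A3: continuation. acc=(acc<<6)|0x23=0x23
Byte[5]=BA: continuation. acc=(acc<<6)|0x3A=0x8FA
Byte[6]=91: continuation. acc=(acc<<6)|0x11=0x23E91
Completed: cp=U+23E91 (starts at byte 3)
Byte[7]=D0: 2-byte lead, need 1 cont bytes. acc=0x10
Byte[8]=BB: continuation. acc=(acc<<6)|0x3B=0x43B
Completed: cp=U+043B (starts at byte 7)
Byte[9]=F0: 4-byte lead, need 3 cont bytes. acc=0x0
Byte[10]=A6: continuation. acc=(acc<<6)|0x26=0x26
Byte[11]=96: continuation. acc=(acc<<6)|0x16=0x996
Byte[12]=88: continuation. acc=(acc<<6)|0x08=0x26588
Completed: cp=U+26588 (starts at byte 9)
Byte[13]=EF: 3-byte lead, need 2 cont bytes. acc=0xF
Byte[14]=A5: continuation. acc=(acc<<6)|0x25=0x3E5
Byte[15]=B6: continuation. acc=(acc<<6)|0x36=0xF976
Completed: cp=U+F976 (starts at byte 13)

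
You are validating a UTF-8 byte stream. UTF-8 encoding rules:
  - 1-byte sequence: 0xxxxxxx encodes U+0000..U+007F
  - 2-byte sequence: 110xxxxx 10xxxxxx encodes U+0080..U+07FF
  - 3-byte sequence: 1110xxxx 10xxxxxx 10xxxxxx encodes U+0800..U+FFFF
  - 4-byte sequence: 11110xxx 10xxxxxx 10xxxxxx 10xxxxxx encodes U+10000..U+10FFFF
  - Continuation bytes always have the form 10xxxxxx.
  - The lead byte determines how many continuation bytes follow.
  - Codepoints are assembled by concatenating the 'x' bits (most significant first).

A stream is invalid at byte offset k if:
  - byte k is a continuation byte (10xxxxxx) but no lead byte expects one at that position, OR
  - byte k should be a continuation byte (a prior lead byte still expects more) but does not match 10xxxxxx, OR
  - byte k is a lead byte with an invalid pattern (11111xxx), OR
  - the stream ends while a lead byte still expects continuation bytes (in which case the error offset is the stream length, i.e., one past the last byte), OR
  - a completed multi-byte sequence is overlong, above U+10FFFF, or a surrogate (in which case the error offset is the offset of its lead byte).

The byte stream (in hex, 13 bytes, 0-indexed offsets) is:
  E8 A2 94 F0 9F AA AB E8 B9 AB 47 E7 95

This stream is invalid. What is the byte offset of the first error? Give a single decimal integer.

Answer: 13

Derivation:
Byte[0]=E8: 3-byte lead, need 2 cont bytes. acc=0x8
Byte[1]=A2: continuation. acc=(acc<<6)|0x22=0x222
Byte[2]=94: continuation. acc=(acc<<6)|0x14=0x8894
Completed: cp=U+8894 (starts at byte 0)
Byte[3]=F0: 4-byte lead, need 3 cont bytes. acc=0x0
Byte[4]=9F: continuation. acc=(acc<<6)|0x1F=0x1F
Byte[5]=AA: continuation. acc=(acc<<6)|0x2A=0x7EA
Byte[6]=AB: continuation. acc=(acc<<6)|0x2B=0x1FAAB
Completed: cp=U+1FAAB (starts at byte 3)
Byte[7]=E8: 3-byte lead, need 2 cont bytes. acc=0x8
Byte[8]=B9: continuation. acc=(acc<<6)|0x39=0x239
Byte[9]=AB: continuation. acc=(acc<<6)|0x2B=0x8E6B
Completed: cp=U+8E6B (starts at byte 7)
Byte[10]=47: 1-byte ASCII. cp=U+0047
Byte[11]=E7: 3-byte lead, need 2 cont bytes. acc=0x7
Byte[12]=95: continuation. acc=(acc<<6)|0x15=0x1D5
Byte[13]: stream ended, expected continuation. INVALID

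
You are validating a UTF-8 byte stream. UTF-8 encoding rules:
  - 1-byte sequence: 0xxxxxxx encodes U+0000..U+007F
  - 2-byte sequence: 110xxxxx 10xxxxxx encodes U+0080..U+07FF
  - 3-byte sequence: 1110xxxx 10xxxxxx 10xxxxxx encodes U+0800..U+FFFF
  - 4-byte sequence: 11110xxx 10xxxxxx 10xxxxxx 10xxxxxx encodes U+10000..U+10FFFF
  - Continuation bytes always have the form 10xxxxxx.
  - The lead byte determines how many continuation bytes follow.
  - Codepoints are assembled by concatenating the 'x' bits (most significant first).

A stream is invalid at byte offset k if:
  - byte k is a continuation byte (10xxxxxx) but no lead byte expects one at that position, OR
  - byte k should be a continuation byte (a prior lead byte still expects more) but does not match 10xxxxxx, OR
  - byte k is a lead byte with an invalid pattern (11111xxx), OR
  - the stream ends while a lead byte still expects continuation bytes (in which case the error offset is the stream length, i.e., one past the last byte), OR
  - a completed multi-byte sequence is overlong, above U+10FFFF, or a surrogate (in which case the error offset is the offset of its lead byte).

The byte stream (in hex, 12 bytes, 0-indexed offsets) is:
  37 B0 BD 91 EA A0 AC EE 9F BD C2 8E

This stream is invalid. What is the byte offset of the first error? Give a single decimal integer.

Byte[0]=37: 1-byte ASCII. cp=U+0037
Byte[1]=B0: INVALID lead byte (not 0xxx/110x/1110/11110)

Answer: 1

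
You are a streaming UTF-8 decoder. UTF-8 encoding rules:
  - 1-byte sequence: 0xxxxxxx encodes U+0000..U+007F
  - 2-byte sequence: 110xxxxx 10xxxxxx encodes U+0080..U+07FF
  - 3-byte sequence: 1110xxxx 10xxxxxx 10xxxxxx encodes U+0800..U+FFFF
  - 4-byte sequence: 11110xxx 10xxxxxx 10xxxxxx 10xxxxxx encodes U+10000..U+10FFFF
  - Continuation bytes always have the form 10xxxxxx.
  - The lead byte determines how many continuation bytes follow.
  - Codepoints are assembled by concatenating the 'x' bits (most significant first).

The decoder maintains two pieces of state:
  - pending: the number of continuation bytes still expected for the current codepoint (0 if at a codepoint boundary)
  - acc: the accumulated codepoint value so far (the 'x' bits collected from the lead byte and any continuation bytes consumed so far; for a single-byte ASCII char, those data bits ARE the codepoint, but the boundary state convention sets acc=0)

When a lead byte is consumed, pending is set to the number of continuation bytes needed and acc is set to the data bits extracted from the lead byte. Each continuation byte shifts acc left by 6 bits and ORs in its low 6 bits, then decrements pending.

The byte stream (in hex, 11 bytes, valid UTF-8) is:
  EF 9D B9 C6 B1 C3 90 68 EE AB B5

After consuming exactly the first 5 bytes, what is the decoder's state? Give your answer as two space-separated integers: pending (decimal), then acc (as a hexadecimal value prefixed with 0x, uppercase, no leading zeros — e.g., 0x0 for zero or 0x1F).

Byte[0]=EF: 3-byte lead. pending=2, acc=0xF
Byte[1]=9D: continuation. acc=(acc<<6)|0x1D=0x3DD, pending=1
Byte[2]=B9: continuation. acc=(acc<<6)|0x39=0xF779, pending=0
Byte[3]=C6: 2-byte lead. pending=1, acc=0x6
Byte[4]=B1: continuation. acc=(acc<<6)|0x31=0x1B1, pending=0

Answer: 0 0x1B1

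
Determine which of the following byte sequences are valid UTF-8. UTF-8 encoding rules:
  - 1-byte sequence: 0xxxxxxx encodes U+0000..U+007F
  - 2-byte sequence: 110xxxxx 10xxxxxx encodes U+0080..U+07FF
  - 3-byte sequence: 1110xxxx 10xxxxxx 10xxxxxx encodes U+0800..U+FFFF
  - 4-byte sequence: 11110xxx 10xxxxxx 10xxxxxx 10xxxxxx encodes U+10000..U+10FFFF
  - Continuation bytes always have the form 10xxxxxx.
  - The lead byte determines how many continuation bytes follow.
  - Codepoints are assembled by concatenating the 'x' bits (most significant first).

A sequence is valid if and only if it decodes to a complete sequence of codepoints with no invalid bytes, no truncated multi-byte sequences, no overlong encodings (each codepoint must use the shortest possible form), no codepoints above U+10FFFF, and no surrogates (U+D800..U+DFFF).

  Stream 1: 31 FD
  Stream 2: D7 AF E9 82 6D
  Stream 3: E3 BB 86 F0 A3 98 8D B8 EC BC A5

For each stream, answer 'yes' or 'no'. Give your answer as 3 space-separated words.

Stream 1: error at byte offset 1. INVALID
Stream 2: error at byte offset 4. INVALID
Stream 3: error at byte offset 7. INVALID

Answer: no no no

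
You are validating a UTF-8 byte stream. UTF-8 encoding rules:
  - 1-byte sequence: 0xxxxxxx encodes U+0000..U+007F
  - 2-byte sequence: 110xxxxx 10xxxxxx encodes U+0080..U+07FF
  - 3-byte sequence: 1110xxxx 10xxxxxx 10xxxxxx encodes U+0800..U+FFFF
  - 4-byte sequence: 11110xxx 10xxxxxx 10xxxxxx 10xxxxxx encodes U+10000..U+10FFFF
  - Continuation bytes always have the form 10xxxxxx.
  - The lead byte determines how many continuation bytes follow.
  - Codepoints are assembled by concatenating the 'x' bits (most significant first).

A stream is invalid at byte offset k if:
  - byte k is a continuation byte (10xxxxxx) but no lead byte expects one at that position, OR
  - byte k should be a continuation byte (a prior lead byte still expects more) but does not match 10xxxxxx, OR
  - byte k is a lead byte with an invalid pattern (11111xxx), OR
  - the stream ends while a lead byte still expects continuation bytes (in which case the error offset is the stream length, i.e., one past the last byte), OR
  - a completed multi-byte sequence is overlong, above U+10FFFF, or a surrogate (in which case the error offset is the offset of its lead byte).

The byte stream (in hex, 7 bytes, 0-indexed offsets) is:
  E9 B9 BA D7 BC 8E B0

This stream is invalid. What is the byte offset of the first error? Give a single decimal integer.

Answer: 5

Derivation:
Byte[0]=E9: 3-byte lead, need 2 cont bytes. acc=0x9
Byte[1]=B9: continuation. acc=(acc<<6)|0x39=0x279
Byte[2]=BA: continuation. acc=(acc<<6)|0x3A=0x9E7A
Completed: cp=U+9E7A (starts at byte 0)
Byte[3]=D7: 2-byte lead, need 1 cont bytes. acc=0x17
Byte[4]=BC: continuation. acc=(acc<<6)|0x3C=0x5FC
Completed: cp=U+05FC (starts at byte 3)
Byte[5]=8E: INVALID lead byte (not 0xxx/110x/1110/11110)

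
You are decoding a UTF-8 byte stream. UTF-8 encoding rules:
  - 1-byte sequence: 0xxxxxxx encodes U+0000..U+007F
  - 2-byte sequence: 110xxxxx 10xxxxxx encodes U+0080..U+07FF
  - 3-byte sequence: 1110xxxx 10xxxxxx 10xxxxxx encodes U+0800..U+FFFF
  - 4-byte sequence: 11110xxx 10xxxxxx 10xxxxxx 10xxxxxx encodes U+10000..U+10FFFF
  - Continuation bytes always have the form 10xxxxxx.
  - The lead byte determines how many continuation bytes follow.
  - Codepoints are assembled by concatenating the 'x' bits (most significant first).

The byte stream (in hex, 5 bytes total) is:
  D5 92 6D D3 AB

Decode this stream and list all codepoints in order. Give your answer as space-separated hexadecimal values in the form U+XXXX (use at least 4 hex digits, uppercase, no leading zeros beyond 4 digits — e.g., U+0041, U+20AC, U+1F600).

Answer: U+0552 U+006D U+04EB

Derivation:
Byte[0]=D5: 2-byte lead, need 1 cont bytes. acc=0x15
Byte[1]=92: continuation. acc=(acc<<6)|0x12=0x552
Completed: cp=U+0552 (starts at byte 0)
Byte[2]=6D: 1-byte ASCII. cp=U+006D
Byte[3]=D3: 2-byte lead, need 1 cont bytes. acc=0x13
Byte[4]=AB: continuation. acc=(acc<<6)|0x2B=0x4EB
Completed: cp=U+04EB (starts at byte 3)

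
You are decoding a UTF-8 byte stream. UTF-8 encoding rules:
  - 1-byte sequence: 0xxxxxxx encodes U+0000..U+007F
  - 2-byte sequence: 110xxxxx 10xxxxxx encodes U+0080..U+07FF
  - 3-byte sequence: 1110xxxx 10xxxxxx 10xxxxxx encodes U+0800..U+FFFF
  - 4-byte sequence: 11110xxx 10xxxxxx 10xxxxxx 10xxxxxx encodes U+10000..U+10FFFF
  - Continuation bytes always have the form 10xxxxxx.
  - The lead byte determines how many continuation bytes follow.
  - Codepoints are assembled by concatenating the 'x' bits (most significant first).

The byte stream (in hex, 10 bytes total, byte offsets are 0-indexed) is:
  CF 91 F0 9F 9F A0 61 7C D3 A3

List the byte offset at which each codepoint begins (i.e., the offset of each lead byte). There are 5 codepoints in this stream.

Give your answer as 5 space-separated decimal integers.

Byte[0]=CF: 2-byte lead, need 1 cont bytes. acc=0xF
Byte[1]=91: continuation. acc=(acc<<6)|0x11=0x3D1
Completed: cp=U+03D1 (starts at byte 0)
Byte[2]=F0: 4-byte lead, need 3 cont bytes. acc=0x0
Byte[3]=9F: continuation. acc=(acc<<6)|0x1F=0x1F
Byte[4]=9F: continuation. acc=(acc<<6)|0x1F=0x7DF
Byte[5]=A0: continuation. acc=(acc<<6)|0x20=0x1F7E0
Completed: cp=U+1F7E0 (starts at byte 2)
Byte[6]=61: 1-byte ASCII. cp=U+0061
Byte[7]=7C: 1-byte ASCII. cp=U+007C
Byte[8]=D3: 2-byte lead, need 1 cont bytes. acc=0x13
Byte[9]=A3: continuation. acc=(acc<<6)|0x23=0x4E3
Completed: cp=U+04E3 (starts at byte 8)

Answer: 0 2 6 7 8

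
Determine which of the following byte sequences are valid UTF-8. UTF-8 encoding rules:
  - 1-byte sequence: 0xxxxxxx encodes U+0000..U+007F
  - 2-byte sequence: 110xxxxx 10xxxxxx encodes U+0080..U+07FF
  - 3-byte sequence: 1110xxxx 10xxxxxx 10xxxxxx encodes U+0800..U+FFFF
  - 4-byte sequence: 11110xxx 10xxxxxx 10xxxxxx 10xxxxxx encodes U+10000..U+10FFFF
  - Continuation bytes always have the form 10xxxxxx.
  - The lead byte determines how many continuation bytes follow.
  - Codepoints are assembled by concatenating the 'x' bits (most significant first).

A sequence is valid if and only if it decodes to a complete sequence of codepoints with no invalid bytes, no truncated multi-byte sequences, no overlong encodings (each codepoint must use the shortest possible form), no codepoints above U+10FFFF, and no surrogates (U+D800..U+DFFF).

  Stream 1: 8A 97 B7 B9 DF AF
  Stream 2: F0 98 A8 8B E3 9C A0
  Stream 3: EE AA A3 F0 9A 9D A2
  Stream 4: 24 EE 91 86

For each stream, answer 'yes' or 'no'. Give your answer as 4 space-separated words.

Answer: no yes yes yes

Derivation:
Stream 1: error at byte offset 0. INVALID
Stream 2: decodes cleanly. VALID
Stream 3: decodes cleanly. VALID
Stream 4: decodes cleanly. VALID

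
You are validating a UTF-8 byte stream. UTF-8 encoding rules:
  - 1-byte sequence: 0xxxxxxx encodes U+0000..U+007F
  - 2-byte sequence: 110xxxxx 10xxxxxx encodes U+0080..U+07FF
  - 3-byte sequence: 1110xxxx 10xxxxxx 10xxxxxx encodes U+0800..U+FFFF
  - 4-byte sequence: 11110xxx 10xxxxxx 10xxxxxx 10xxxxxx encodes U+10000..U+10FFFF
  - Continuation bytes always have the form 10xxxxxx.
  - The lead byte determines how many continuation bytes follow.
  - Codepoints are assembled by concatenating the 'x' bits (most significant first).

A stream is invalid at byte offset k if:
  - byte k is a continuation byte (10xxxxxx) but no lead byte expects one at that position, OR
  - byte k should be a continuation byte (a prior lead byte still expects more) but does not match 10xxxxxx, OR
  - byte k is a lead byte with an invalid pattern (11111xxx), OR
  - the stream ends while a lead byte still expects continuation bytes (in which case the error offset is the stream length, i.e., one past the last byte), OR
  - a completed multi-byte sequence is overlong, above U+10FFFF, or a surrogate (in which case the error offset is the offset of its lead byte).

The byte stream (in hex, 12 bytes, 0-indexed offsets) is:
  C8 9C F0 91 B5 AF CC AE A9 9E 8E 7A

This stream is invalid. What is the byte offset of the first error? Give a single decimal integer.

Byte[0]=C8: 2-byte lead, need 1 cont bytes. acc=0x8
Byte[1]=9C: continuation. acc=(acc<<6)|0x1C=0x21C
Completed: cp=U+021C (starts at byte 0)
Byte[2]=F0: 4-byte lead, need 3 cont bytes. acc=0x0
Byte[3]=91: continuation. acc=(acc<<6)|0x11=0x11
Byte[4]=B5: continuation. acc=(acc<<6)|0x35=0x475
Byte[5]=AF: continuation. acc=(acc<<6)|0x2F=0x11D6F
Completed: cp=U+11D6F (starts at byte 2)
Byte[6]=CC: 2-byte lead, need 1 cont bytes. acc=0xC
Byte[7]=AE: continuation. acc=(acc<<6)|0x2E=0x32E
Completed: cp=U+032E (starts at byte 6)
Byte[8]=A9: INVALID lead byte (not 0xxx/110x/1110/11110)

Answer: 8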